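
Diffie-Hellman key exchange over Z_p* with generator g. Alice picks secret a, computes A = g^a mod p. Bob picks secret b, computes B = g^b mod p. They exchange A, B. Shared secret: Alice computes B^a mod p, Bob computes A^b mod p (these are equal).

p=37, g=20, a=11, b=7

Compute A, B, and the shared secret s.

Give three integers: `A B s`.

Answer: 5 22 18

Derivation:
A = 20^11 mod 37  (bits of 11 = 1011)
  bit 0 = 1: r = r^2 * 20 mod 37 = 1^2 * 20 = 1*20 = 20
  bit 1 = 0: r = r^2 mod 37 = 20^2 = 30
  bit 2 = 1: r = r^2 * 20 mod 37 = 30^2 * 20 = 12*20 = 18
  bit 3 = 1: r = r^2 * 20 mod 37 = 18^2 * 20 = 28*20 = 5
  -> A = 5
B = 20^7 mod 37  (bits of 7 = 111)
  bit 0 = 1: r = r^2 * 20 mod 37 = 1^2 * 20 = 1*20 = 20
  bit 1 = 1: r = r^2 * 20 mod 37 = 20^2 * 20 = 30*20 = 8
  bit 2 = 1: r = r^2 * 20 mod 37 = 8^2 * 20 = 27*20 = 22
  -> B = 22
s = B^a = 22^11 mod 37  (bits of 11 = 1011)
  bit 0 = 1: r = r^2 * 22 mod 37 = 1^2 * 22 = 1*22 = 22
  bit 1 = 0: r = r^2 mod 37 = 22^2 = 3
  bit 2 = 1: r = r^2 * 22 mod 37 = 3^2 * 22 = 9*22 = 13
  bit 3 = 1: r = r^2 * 22 mod 37 = 13^2 * 22 = 21*22 = 18
  -> s = B^a = 18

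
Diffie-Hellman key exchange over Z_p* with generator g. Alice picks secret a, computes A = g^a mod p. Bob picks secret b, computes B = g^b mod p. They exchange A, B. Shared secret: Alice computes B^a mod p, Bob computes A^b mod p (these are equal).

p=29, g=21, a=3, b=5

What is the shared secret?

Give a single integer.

A = 21^3 mod 29  (bits of 3 = 11)
  bit 0 = 1: r = r^2 * 21 mod 29 = 1^2 * 21 = 1*21 = 21
  bit 1 = 1: r = r^2 * 21 mod 29 = 21^2 * 21 = 6*21 = 10
  -> A = 10
B = 21^5 mod 29  (bits of 5 = 101)
  bit 0 = 1: r = r^2 * 21 mod 29 = 1^2 * 21 = 1*21 = 21
  bit 1 = 0: r = r^2 mod 29 = 21^2 = 6
  bit 2 = 1: r = r^2 * 21 mod 29 = 6^2 * 21 = 7*21 = 2
  -> B = 2
s = B^a = 2^3 mod 29  (bits of 3 = 11)
  bit 0 = 1: r = r^2 * 2 mod 29 = 1^2 * 2 = 1*2 = 2
  bit 1 = 1: r = r^2 * 2 mod 29 = 2^2 * 2 = 4*2 = 8
  -> s = B^a = 8

Answer: 8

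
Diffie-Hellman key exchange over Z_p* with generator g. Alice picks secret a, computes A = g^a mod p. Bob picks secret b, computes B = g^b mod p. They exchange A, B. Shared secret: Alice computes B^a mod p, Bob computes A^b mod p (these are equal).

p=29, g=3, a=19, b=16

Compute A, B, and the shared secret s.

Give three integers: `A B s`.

A = 3^19 mod 29  (bits of 19 = 10011)
  bit 0 = 1: r = r^2 * 3 mod 29 = 1^2 * 3 = 1*3 = 3
  bit 1 = 0: r = r^2 mod 29 = 3^2 = 9
  bit 2 = 0: r = r^2 mod 29 = 9^2 = 23
  bit 3 = 1: r = r^2 * 3 mod 29 = 23^2 * 3 = 7*3 = 21
  bit 4 = 1: r = r^2 * 3 mod 29 = 21^2 * 3 = 6*3 = 18
  -> A = 18
B = 3^16 mod 29  (bits of 16 = 10000)
  bit 0 = 1: r = r^2 * 3 mod 29 = 1^2 * 3 = 1*3 = 3
  bit 1 = 0: r = r^2 mod 29 = 3^2 = 9
  bit 2 = 0: r = r^2 mod 29 = 9^2 = 23
  bit 3 = 0: r = r^2 mod 29 = 23^2 = 7
  bit 4 = 0: r = r^2 mod 29 = 7^2 = 20
  -> B = 20
s = B^a = 20^19 mod 29  (bits of 19 = 10011)
  bit 0 = 1: r = r^2 * 20 mod 29 = 1^2 * 20 = 1*20 = 20
  bit 1 = 0: r = r^2 mod 29 = 20^2 = 23
  bit 2 = 0: r = r^2 mod 29 = 23^2 = 7
  bit 3 = 1: r = r^2 * 20 mod 29 = 7^2 * 20 = 20*20 = 23
  bit 4 = 1: r = r^2 * 20 mod 29 = 23^2 * 20 = 7*20 = 24
  -> s = B^a = 24

Answer: 18 20 24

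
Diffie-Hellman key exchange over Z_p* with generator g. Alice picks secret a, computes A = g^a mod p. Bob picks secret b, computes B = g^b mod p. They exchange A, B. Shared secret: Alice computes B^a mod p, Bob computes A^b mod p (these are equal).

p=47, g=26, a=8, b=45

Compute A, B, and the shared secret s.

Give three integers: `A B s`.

Answer: 25 38 32

Derivation:
A = 26^8 mod 47  (bits of 8 = 1000)
  bit 0 = 1: r = r^2 * 26 mod 47 = 1^2 * 26 = 1*26 = 26
  bit 1 = 0: r = r^2 mod 47 = 26^2 = 18
  bit 2 = 0: r = r^2 mod 47 = 18^2 = 42
  bit 3 = 0: r = r^2 mod 47 = 42^2 = 25
  -> A = 25
B = 26^45 mod 47  (bits of 45 = 101101)
  bit 0 = 1: r = r^2 * 26 mod 47 = 1^2 * 26 = 1*26 = 26
  bit 1 = 0: r = r^2 mod 47 = 26^2 = 18
  bit 2 = 1: r = r^2 * 26 mod 47 = 18^2 * 26 = 42*26 = 11
  bit 3 = 1: r = r^2 * 26 mod 47 = 11^2 * 26 = 27*26 = 44
  bit 4 = 0: r = r^2 mod 47 = 44^2 = 9
  bit 5 = 1: r = r^2 * 26 mod 47 = 9^2 * 26 = 34*26 = 38
  -> B = 38
s = B^a = 38^8 mod 47  (bits of 8 = 1000)
  bit 0 = 1: r = r^2 * 38 mod 47 = 1^2 * 38 = 1*38 = 38
  bit 1 = 0: r = r^2 mod 47 = 38^2 = 34
  bit 2 = 0: r = r^2 mod 47 = 34^2 = 28
  bit 3 = 0: r = r^2 mod 47 = 28^2 = 32
  -> s = B^a = 32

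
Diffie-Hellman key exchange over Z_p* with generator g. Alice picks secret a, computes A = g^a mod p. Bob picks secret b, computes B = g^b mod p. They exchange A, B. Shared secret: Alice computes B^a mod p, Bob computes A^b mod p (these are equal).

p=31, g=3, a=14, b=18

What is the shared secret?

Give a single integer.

A = 3^14 mod 31  (bits of 14 = 1110)
  bit 0 = 1: r = r^2 * 3 mod 31 = 1^2 * 3 = 1*3 = 3
  bit 1 = 1: r = r^2 * 3 mod 31 = 3^2 * 3 = 9*3 = 27
  bit 2 = 1: r = r^2 * 3 mod 31 = 27^2 * 3 = 16*3 = 17
  bit 3 = 0: r = r^2 mod 31 = 17^2 = 10
  -> A = 10
B = 3^18 mod 31  (bits of 18 = 10010)
  bit 0 = 1: r = r^2 * 3 mod 31 = 1^2 * 3 = 1*3 = 3
  bit 1 = 0: r = r^2 mod 31 = 3^2 = 9
  bit 2 = 0: r = r^2 mod 31 = 9^2 = 19
  bit 3 = 1: r = r^2 * 3 mod 31 = 19^2 * 3 = 20*3 = 29
  bit 4 = 0: r = r^2 mod 31 = 29^2 = 4
  -> B = 4
s = B^a = 4^14 mod 31  (bits of 14 = 1110)
  bit 0 = 1: r = r^2 * 4 mod 31 = 1^2 * 4 = 1*4 = 4
  bit 1 = 1: r = r^2 * 4 mod 31 = 4^2 * 4 = 16*4 = 2
  bit 2 = 1: r = r^2 * 4 mod 31 = 2^2 * 4 = 4*4 = 16
  bit 3 = 0: r = r^2 mod 31 = 16^2 = 8
  -> s = B^a = 8

Answer: 8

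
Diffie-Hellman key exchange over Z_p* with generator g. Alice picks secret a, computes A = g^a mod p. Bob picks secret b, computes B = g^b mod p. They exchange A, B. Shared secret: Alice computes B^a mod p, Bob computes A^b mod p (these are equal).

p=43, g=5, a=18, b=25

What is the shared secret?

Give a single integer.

Answer: 21

Derivation:
A = 5^18 mod 43  (bits of 18 = 10010)
  bit 0 = 1: r = r^2 * 5 mod 43 = 1^2 * 5 = 1*5 = 5
  bit 1 = 0: r = r^2 mod 43 = 5^2 = 25
  bit 2 = 0: r = r^2 mod 43 = 25^2 = 23
  bit 3 = 1: r = r^2 * 5 mod 43 = 23^2 * 5 = 13*5 = 22
  bit 4 = 0: r = r^2 mod 43 = 22^2 = 11
  -> A = 11
B = 5^25 mod 43  (bits of 25 = 11001)
  bit 0 = 1: r = r^2 * 5 mod 43 = 1^2 * 5 = 1*5 = 5
  bit 1 = 1: r = r^2 * 5 mod 43 = 5^2 * 5 = 25*5 = 39
  bit 2 = 0: r = r^2 mod 43 = 39^2 = 16
  bit 3 = 0: r = r^2 mod 43 = 16^2 = 41
  bit 4 = 1: r = r^2 * 5 mod 43 = 41^2 * 5 = 4*5 = 20
  -> B = 20
s = B^a = 20^18 mod 43  (bits of 18 = 10010)
  bit 0 = 1: r = r^2 * 20 mod 43 = 1^2 * 20 = 1*20 = 20
  bit 1 = 0: r = r^2 mod 43 = 20^2 = 13
  bit 2 = 0: r = r^2 mod 43 = 13^2 = 40
  bit 3 = 1: r = r^2 * 20 mod 43 = 40^2 * 20 = 9*20 = 8
  bit 4 = 0: r = r^2 mod 43 = 8^2 = 21
  -> s = B^a = 21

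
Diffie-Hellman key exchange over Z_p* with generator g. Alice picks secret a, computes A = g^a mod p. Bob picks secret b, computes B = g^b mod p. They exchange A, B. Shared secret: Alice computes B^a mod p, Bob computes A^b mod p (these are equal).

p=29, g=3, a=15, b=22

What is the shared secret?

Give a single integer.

A = 3^15 mod 29  (bits of 15 = 1111)
  bit 0 = 1: r = r^2 * 3 mod 29 = 1^2 * 3 = 1*3 = 3
  bit 1 = 1: r = r^2 * 3 mod 29 = 3^2 * 3 = 9*3 = 27
  bit 2 = 1: r = r^2 * 3 mod 29 = 27^2 * 3 = 4*3 = 12
  bit 3 = 1: r = r^2 * 3 mod 29 = 12^2 * 3 = 28*3 = 26
  -> A = 26
B = 3^22 mod 29  (bits of 22 = 10110)
  bit 0 = 1: r = r^2 * 3 mod 29 = 1^2 * 3 = 1*3 = 3
  bit 1 = 0: r = r^2 mod 29 = 3^2 = 9
  bit 2 = 1: r = r^2 * 3 mod 29 = 9^2 * 3 = 23*3 = 11
  bit 3 = 1: r = r^2 * 3 mod 29 = 11^2 * 3 = 5*3 = 15
  bit 4 = 0: r = r^2 mod 29 = 15^2 = 22
  -> B = 22
s = B^a = 22^15 mod 29  (bits of 15 = 1111)
  bit 0 = 1: r = r^2 * 22 mod 29 = 1^2 * 22 = 1*22 = 22
  bit 1 = 1: r = r^2 * 22 mod 29 = 22^2 * 22 = 20*22 = 5
  bit 2 = 1: r = r^2 * 22 mod 29 = 5^2 * 22 = 25*22 = 28
  bit 3 = 1: r = r^2 * 22 mod 29 = 28^2 * 22 = 1*22 = 22
  -> s = B^a = 22

Answer: 22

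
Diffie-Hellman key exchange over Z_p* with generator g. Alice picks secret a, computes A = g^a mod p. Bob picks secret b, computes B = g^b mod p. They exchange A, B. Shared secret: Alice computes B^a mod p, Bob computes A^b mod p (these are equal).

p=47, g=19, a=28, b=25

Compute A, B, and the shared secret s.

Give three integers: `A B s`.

A = 19^28 mod 47  (bits of 28 = 11100)
  bit 0 = 1: r = r^2 * 19 mod 47 = 1^2 * 19 = 1*19 = 19
  bit 1 = 1: r = r^2 * 19 mod 47 = 19^2 * 19 = 32*19 = 44
  bit 2 = 1: r = r^2 * 19 mod 47 = 44^2 * 19 = 9*19 = 30
  bit 3 = 0: r = r^2 mod 47 = 30^2 = 7
  bit 4 = 0: r = r^2 mod 47 = 7^2 = 2
  -> A = 2
B = 19^25 mod 47  (bits of 25 = 11001)
  bit 0 = 1: r = r^2 * 19 mod 47 = 1^2 * 19 = 1*19 = 19
  bit 1 = 1: r = r^2 * 19 mod 47 = 19^2 * 19 = 32*19 = 44
  bit 2 = 0: r = r^2 mod 47 = 44^2 = 9
  bit 3 = 0: r = r^2 mod 47 = 9^2 = 34
  bit 4 = 1: r = r^2 * 19 mod 47 = 34^2 * 19 = 28*19 = 15
  -> B = 15
s = B^a = 15^28 mod 47  (bits of 28 = 11100)
  bit 0 = 1: r = r^2 * 15 mod 47 = 1^2 * 15 = 1*15 = 15
  bit 1 = 1: r = r^2 * 15 mod 47 = 15^2 * 15 = 37*15 = 38
  bit 2 = 1: r = r^2 * 15 mod 47 = 38^2 * 15 = 34*15 = 40
  bit 3 = 0: r = r^2 mod 47 = 40^2 = 2
  bit 4 = 0: r = r^2 mod 47 = 2^2 = 4
  -> s = B^a = 4

Answer: 2 15 4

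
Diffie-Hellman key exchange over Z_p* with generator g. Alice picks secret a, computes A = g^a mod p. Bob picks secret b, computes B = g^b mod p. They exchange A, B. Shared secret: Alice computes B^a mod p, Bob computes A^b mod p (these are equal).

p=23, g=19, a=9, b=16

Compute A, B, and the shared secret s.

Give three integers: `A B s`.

A = 19^9 mod 23  (bits of 9 = 1001)
  bit 0 = 1: r = r^2 * 19 mod 23 = 1^2 * 19 = 1*19 = 19
  bit 1 = 0: r = r^2 mod 23 = 19^2 = 16
  bit 2 = 0: r = r^2 mod 23 = 16^2 = 3
  bit 3 = 1: r = r^2 * 19 mod 23 = 3^2 * 19 = 9*19 = 10
  -> A = 10
B = 19^16 mod 23  (bits of 16 = 10000)
  bit 0 = 1: r = r^2 * 19 mod 23 = 1^2 * 19 = 1*19 = 19
  bit 1 = 0: r = r^2 mod 23 = 19^2 = 16
  bit 2 = 0: r = r^2 mod 23 = 16^2 = 3
  bit 3 = 0: r = r^2 mod 23 = 3^2 = 9
  bit 4 = 0: r = r^2 mod 23 = 9^2 = 12
  -> B = 12
s = B^a = 12^9 mod 23  (bits of 9 = 1001)
  bit 0 = 1: r = r^2 * 12 mod 23 = 1^2 * 12 = 1*12 = 12
  bit 1 = 0: r = r^2 mod 23 = 12^2 = 6
  bit 2 = 0: r = r^2 mod 23 = 6^2 = 13
  bit 3 = 1: r = r^2 * 12 mod 23 = 13^2 * 12 = 8*12 = 4
  -> s = B^a = 4

Answer: 10 12 4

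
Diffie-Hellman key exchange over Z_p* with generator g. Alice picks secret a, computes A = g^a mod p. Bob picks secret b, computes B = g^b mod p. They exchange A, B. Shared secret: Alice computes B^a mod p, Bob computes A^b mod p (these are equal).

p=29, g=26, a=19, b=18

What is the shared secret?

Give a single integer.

Answer: 4

Derivation:
A = 26^19 mod 29  (bits of 19 = 10011)
  bit 0 = 1: r = r^2 * 26 mod 29 = 1^2 * 26 = 1*26 = 26
  bit 1 = 0: r = r^2 mod 29 = 26^2 = 9
  bit 2 = 0: r = r^2 mod 29 = 9^2 = 23
  bit 3 = 1: r = r^2 * 26 mod 29 = 23^2 * 26 = 7*26 = 8
  bit 4 = 1: r = r^2 * 26 mod 29 = 8^2 * 26 = 6*26 = 11
  -> A = 11
B = 26^18 mod 29  (bits of 18 = 10010)
  bit 0 = 1: r = r^2 * 26 mod 29 = 1^2 * 26 = 1*26 = 26
  bit 1 = 0: r = r^2 mod 29 = 26^2 = 9
  bit 2 = 0: r = r^2 mod 29 = 9^2 = 23
  bit 3 = 1: r = r^2 * 26 mod 29 = 23^2 * 26 = 7*26 = 8
  bit 4 = 0: r = r^2 mod 29 = 8^2 = 6
  -> B = 6
s = B^a = 6^19 mod 29  (bits of 19 = 10011)
  bit 0 = 1: r = r^2 * 6 mod 29 = 1^2 * 6 = 1*6 = 6
  bit 1 = 0: r = r^2 mod 29 = 6^2 = 7
  bit 2 = 0: r = r^2 mod 29 = 7^2 = 20
  bit 3 = 1: r = r^2 * 6 mod 29 = 20^2 * 6 = 23*6 = 22
  bit 4 = 1: r = r^2 * 6 mod 29 = 22^2 * 6 = 20*6 = 4
  -> s = B^a = 4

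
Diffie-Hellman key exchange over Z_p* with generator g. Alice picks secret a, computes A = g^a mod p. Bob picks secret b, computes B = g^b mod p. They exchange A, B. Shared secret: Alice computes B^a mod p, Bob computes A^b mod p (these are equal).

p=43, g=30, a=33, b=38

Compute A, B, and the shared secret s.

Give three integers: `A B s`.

Answer: 2 24 35

Derivation:
A = 30^33 mod 43  (bits of 33 = 100001)
  bit 0 = 1: r = r^2 * 30 mod 43 = 1^2 * 30 = 1*30 = 30
  bit 1 = 0: r = r^2 mod 43 = 30^2 = 40
  bit 2 = 0: r = r^2 mod 43 = 40^2 = 9
  bit 3 = 0: r = r^2 mod 43 = 9^2 = 38
  bit 4 = 0: r = r^2 mod 43 = 38^2 = 25
  bit 5 = 1: r = r^2 * 30 mod 43 = 25^2 * 30 = 23*30 = 2
  -> A = 2
B = 30^38 mod 43  (bits of 38 = 100110)
  bit 0 = 1: r = r^2 * 30 mod 43 = 1^2 * 30 = 1*30 = 30
  bit 1 = 0: r = r^2 mod 43 = 30^2 = 40
  bit 2 = 0: r = r^2 mod 43 = 40^2 = 9
  bit 3 = 1: r = r^2 * 30 mod 43 = 9^2 * 30 = 38*30 = 22
  bit 4 = 1: r = r^2 * 30 mod 43 = 22^2 * 30 = 11*30 = 29
  bit 5 = 0: r = r^2 mod 43 = 29^2 = 24
  -> B = 24
s = B^a = 24^33 mod 43  (bits of 33 = 100001)
  bit 0 = 1: r = r^2 * 24 mod 43 = 1^2 * 24 = 1*24 = 24
  bit 1 = 0: r = r^2 mod 43 = 24^2 = 17
  bit 2 = 0: r = r^2 mod 43 = 17^2 = 31
  bit 3 = 0: r = r^2 mod 43 = 31^2 = 15
  bit 4 = 0: r = r^2 mod 43 = 15^2 = 10
  bit 5 = 1: r = r^2 * 24 mod 43 = 10^2 * 24 = 14*24 = 35
  -> s = B^a = 35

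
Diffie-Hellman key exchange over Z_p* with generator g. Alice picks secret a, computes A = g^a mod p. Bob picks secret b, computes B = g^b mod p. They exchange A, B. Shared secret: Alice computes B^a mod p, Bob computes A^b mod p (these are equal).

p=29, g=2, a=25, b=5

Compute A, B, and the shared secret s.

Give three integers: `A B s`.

Answer: 11 3 14

Derivation:
A = 2^25 mod 29  (bits of 25 = 11001)
  bit 0 = 1: r = r^2 * 2 mod 29 = 1^2 * 2 = 1*2 = 2
  bit 1 = 1: r = r^2 * 2 mod 29 = 2^2 * 2 = 4*2 = 8
  bit 2 = 0: r = r^2 mod 29 = 8^2 = 6
  bit 3 = 0: r = r^2 mod 29 = 6^2 = 7
  bit 4 = 1: r = r^2 * 2 mod 29 = 7^2 * 2 = 20*2 = 11
  -> A = 11
B = 2^5 mod 29  (bits of 5 = 101)
  bit 0 = 1: r = r^2 * 2 mod 29 = 1^2 * 2 = 1*2 = 2
  bit 1 = 0: r = r^2 mod 29 = 2^2 = 4
  bit 2 = 1: r = r^2 * 2 mod 29 = 4^2 * 2 = 16*2 = 3
  -> B = 3
s = B^a = 3^25 mod 29  (bits of 25 = 11001)
  bit 0 = 1: r = r^2 * 3 mod 29 = 1^2 * 3 = 1*3 = 3
  bit 1 = 1: r = r^2 * 3 mod 29 = 3^2 * 3 = 9*3 = 27
  bit 2 = 0: r = r^2 mod 29 = 27^2 = 4
  bit 3 = 0: r = r^2 mod 29 = 4^2 = 16
  bit 4 = 1: r = r^2 * 3 mod 29 = 16^2 * 3 = 24*3 = 14
  -> s = B^a = 14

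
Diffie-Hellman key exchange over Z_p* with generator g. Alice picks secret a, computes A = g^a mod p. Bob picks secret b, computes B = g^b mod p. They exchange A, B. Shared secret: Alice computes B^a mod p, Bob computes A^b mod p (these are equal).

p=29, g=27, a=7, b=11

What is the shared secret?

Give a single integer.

Answer: 12

Derivation:
A = 27^7 mod 29  (bits of 7 = 111)
  bit 0 = 1: r = r^2 * 27 mod 29 = 1^2 * 27 = 1*27 = 27
  bit 1 = 1: r = r^2 * 27 mod 29 = 27^2 * 27 = 4*27 = 21
  bit 2 = 1: r = r^2 * 27 mod 29 = 21^2 * 27 = 6*27 = 17
  -> A = 17
B = 27^11 mod 29  (bits of 11 = 1011)
  bit 0 = 1: r = r^2 * 27 mod 29 = 1^2 * 27 = 1*27 = 27
  bit 1 = 0: r = r^2 mod 29 = 27^2 = 4
  bit 2 = 1: r = r^2 * 27 mod 29 = 4^2 * 27 = 16*27 = 26
  bit 3 = 1: r = r^2 * 27 mod 29 = 26^2 * 27 = 9*27 = 11
  -> B = 11
s = B^a = 11^7 mod 29  (bits of 7 = 111)
  bit 0 = 1: r = r^2 * 11 mod 29 = 1^2 * 11 = 1*11 = 11
  bit 1 = 1: r = r^2 * 11 mod 29 = 11^2 * 11 = 5*11 = 26
  bit 2 = 1: r = r^2 * 11 mod 29 = 26^2 * 11 = 9*11 = 12
  -> s = B^a = 12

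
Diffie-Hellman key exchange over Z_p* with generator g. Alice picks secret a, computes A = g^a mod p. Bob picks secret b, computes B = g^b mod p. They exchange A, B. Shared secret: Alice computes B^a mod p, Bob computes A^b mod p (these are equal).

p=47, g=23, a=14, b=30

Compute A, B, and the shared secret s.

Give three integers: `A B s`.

Answer: 42 18 36

Derivation:
A = 23^14 mod 47  (bits of 14 = 1110)
  bit 0 = 1: r = r^2 * 23 mod 47 = 1^2 * 23 = 1*23 = 23
  bit 1 = 1: r = r^2 * 23 mod 47 = 23^2 * 23 = 12*23 = 41
  bit 2 = 1: r = r^2 * 23 mod 47 = 41^2 * 23 = 36*23 = 29
  bit 3 = 0: r = r^2 mod 47 = 29^2 = 42
  -> A = 42
B = 23^30 mod 47  (bits of 30 = 11110)
  bit 0 = 1: r = r^2 * 23 mod 47 = 1^2 * 23 = 1*23 = 23
  bit 1 = 1: r = r^2 * 23 mod 47 = 23^2 * 23 = 12*23 = 41
  bit 2 = 1: r = r^2 * 23 mod 47 = 41^2 * 23 = 36*23 = 29
  bit 3 = 1: r = r^2 * 23 mod 47 = 29^2 * 23 = 42*23 = 26
  bit 4 = 0: r = r^2 mod 47 = 26^2 = 18
  -> B = 18
s = B^a = 18^14 mod 47  (bits of 14 = 1110)
  bit 0 = 1: r = r^2 * 18 mod 47 = 1^2 * 18 = 1*18 = 18
  bit 1 = 1: r = r^2 * 18 mod 47 = 18^2 * 18 = 42*18 = 4
  bit 2 = 1: r = r^2 * 18 mod 47 = 4^2 * 18 = 16*18 = 6
  bit 3 = 0: r = r^2 mod 47 = 6^2 = 36
  -> s = B^a = 36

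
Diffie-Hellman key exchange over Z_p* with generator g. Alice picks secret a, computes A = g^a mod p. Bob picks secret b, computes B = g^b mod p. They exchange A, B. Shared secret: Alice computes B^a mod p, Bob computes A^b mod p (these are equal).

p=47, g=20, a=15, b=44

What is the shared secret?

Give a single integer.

A = 20^15 mod 47  (bits of 15 = 1111)
  bit 0 = 1: r = r^2 * 20 mod 47 = 1^2 * 20 = 1*20 = 20
  bit 1 = 1: r = r^2 * 20 mod 47 = 20^2 * 20 = 24*20 = 10
  bit 2 = 1: r = r^2 * 20 mod 47 = 10^2 * 20 = 6*20 = 26
  bit 3 = 1: r = r^2 * 20 mod 47 = 26^2 * 20 = 18*20 = 31
  -> A = 31
B = 20^44 mod 47  (bits of 44 = 101100)
  bit 0 = 1: r = r^2 * 20 mod 47 = 1^2 * 20 = 1*20 = 20
  bit 1 = 0: r = r^2 mod 47 = 20^2 = 24
  bit 2 = 1: r = r^2 * 20 mod 47 = 24^2 * 20 = 12*20 = 5
  bit 3 = 1: r = r^2 * 20 mod 47 = 5^2 * 20 = 25*20 = 30
  bit 4 = 0: r = r^2 mod 47 = 30^2 = 7
  bit 5 = 0: r = r^2 mod 47 = 7^2 = 2
  -> B = 2
s = B^a = 2^15 mod 47  (bits of 15 = 1111)
  bit 0 = 1: r = r^2 * 2 mod 47 = 1^2 * 2 = 1*2 = 2
  bit 1 = 1: r = r^2 * 2 mod 47 = 2^2 * 2 = 4*2 = 8
  bit 2 = 1: r = r^2 * 2 mod 47 = 8^2 * 2 = 17*2 = 34
  bit 3 = 1: r = r^2 * 2 mod 47 = 34^2 * 2 = 28*2 = 9
  -> s = B^a = 9

Answer: 9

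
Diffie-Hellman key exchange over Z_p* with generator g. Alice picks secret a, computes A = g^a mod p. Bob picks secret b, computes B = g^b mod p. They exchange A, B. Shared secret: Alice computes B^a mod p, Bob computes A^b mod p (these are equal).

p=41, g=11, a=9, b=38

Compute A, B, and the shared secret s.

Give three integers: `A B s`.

A = 11^9 mod 41  (bits of 9 = 1001)
  bit 0 = 1: r = r^2 * 11 mod 41 = 1^2 * 11 = 1*11 = 11
  bit 1 = 0: r = r^2 mod 41 = 11^2 = 39
  bit 2 = 0: r = r^2 mod 41 = 39^2 = 4
  bit 3 = 1: r = r^2 * 11 mod 41 = 4^2 * 11 = 16*11 = 12
  -> A = 12
B = 11^38 mod 41  (bits of 38 = 100110)
  bit 0 = 1: r = r^2 * 11 mod 41 = 1^2 * 11 = 1*11 = 11
  bit 1 = 0: r = r^2 mod 41 = 11^2 = 39
  bit 2 = 0: r = r^2 mod 41 = 39^2 = 4
  bit 3 = 1: r = r^2 * 11 mod 41 = 4^2 * 11 = 16*11 = 12
  bit 4 = 1: r = r^2 * 11 mod 41 = 12^2 * 11 = 21*11 = 26
  bit 5 = 0: r = r^2 mod 41 = 26^2 = 20
  -> B = 20
s = B^a = 20^9 mod 41  (bits of 9 = 1001)
  bit 0 = 1: r = r^2 * 20 mod 41 = 1^2 * 20 = 1*20 = 20
  bit 1 = 0: r = r^2 mod 41 = 20^2 = 31
  bit 2 = 0: r = r^2 mod 41 = 31^2 = 18
  bit 3 = 1: r = r^2 * 20 mod 41 = 18^2 * 20 = 37*20 = 2
  -> s = B^a = 2

Answer: 12 20 2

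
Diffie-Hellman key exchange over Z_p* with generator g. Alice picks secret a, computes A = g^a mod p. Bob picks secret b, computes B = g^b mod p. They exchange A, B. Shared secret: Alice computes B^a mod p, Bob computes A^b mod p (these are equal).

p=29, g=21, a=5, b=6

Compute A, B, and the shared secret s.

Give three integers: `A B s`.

Answer: 2 13 6

Derivation:
A = 21^5 mod 29  (bits of 5 = 101)
  bit 0 = 1: r = r^2 * 21 mod 29 = 1^2 * 21 = 1*21 = 21
  bit 1 = 0: r = r^2 mod 29 = 21^2 = 6
  bit 2 = 1: r = r^2 * 21 mod 29 = 6^2 * 21 = 7*21 = 2
  -> A = 2
B = 21^6 mod 29  (bits of 6 = 110)
  bit 0 = 1: r = r^2 * 21 mod 29 = 1^2 * 21 = 1*21 = 21
  bit 1 = 1: r = r^2 * 21 mod 29 = 21^2 * 21 = 6*21 = 10
  bit 2 = 0: r = r^2 mod 29 = 10^2 = 13
  -> B = 13
s = B^a = 13^5 mod 29  (bits of 5 = 101)
  bit 0 = 1: r = r^2 * 13 mod 29 = 1^2 * 13 = 1*13 = 13
  bit 1 = 0: r = r^2 mod 29 = 13^2 = 24
  bit 2 = 1: r = r^2 * 13 mod 29 = 24^2 * 13 = 25*13 = 6
  -> s = B^a = 6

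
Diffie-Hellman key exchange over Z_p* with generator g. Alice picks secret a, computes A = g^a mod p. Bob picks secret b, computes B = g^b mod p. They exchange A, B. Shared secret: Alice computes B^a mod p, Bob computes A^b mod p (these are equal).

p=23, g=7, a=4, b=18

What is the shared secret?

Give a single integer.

A = 7^4 mod 23  (bits of 4 = 100)
  bit 0 = 1: r = r^2 * 7 mod 23 = 1^2 * 7 = 1*7 = 7
  bit 1 = 0: r = r^2 mod 23 = 7^2 = 3
  bit 2 = 0: r = r^2 mod 23 = 3^2 = 9
  -> A = 9
B = 7^18 mod 23  (bits of 18 = 10010)
  bit 0 = 1: r = r^2 * 7 mod 23 = 1^2 * 7 = 1*7 = 7
  bit 1 = 0: r = r^2 mod 23 = 7^2 = 3
  bit 2 = 0: r = r^2 mod 23 = 3^2 = 9
  bit 3 = 1: r = r^2 * 7 mod 23 = 9^2 * 7 = 12*7 = 15
  bit 4 = 0: r = r^2 mod 23 = 15^2 = 18
  -> B = 18
s = B^a = 18^4 mod 23  (bits of 4 = 100)
  bit 0 = 1: r = r^2 * 18 mod 23 = 1^2 * 18 = 1*18 = 18
  bit 1 = 0: r = r^2 mod 23 = 18^2 = 2
  bit 2 = 0: r = r^2 mod 23 = 2^2 = 4
  -> s = B^a = 4

Answer: 4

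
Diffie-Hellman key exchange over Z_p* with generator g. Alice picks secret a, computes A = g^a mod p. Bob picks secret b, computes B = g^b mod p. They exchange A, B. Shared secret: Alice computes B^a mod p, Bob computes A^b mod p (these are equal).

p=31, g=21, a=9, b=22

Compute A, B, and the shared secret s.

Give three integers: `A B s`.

Answer: 15 20 8

Derivation:
A = 21^9 mod 31  (bits of 9 = 1001)
  bit 0 = 1: r = r^2 * 21 mod 31 = 1^2 * 21 = 1*21 = 21
  bit 1 = 0: r = r^2 mod 31 = 21^2 = 7
  bit 2 = 0: r = r^2 mod 31 = 7^2 = 18
  bit 3 = 1: r = r^2 * 21 mod 31 = 18^2 * 21 = 14*21 = 15
  -> A = 15
B = 21^22 mod 31  (bits of 22 = 10110)
  bit 0 = 1: r = r^2 * 21 mod 31 = 1^2 * 21 = 1*21 = 21
  bit 1 = 0: r = r^2 mod 31 = 21^2 = 7
  bit 2 = 1: r = r^2 * 21 mod 31 = 7^2 * 21 = 18*21 = 6
  bit 3 = 1: r = r^2 * 21 mod 31 = 6^2 * 21 = 5*21 = 12
  bit 4 = 0: r = r^2 mod 31 = 12^2 = 20
  -> B = 20
s = B^a = 20^9 mod 31  (bits of 9 = 1001)
  bit 0 = 1: r = r^2 * 20 mod 31 = 1^2 * 20 = 1*20 = 20
  bit 1 = 0: r = r^2 mod 31 = 20^2 = 28
  bit 2 = 0: r = r^2 mod 31 = 28^2 = 9
  bit 3 = 1: r = r^2 * 20 mod 31 = 9^2 * 20 = 19*20 = 8
  -> s = B^a = 8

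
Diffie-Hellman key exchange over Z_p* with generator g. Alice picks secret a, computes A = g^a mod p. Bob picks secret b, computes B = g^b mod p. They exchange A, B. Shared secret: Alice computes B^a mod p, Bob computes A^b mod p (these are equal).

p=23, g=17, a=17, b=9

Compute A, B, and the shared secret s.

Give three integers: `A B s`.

Answer: 11 7 19

Derivation:
A = 17^17 mod 23  (bits of 17 = 10001)
  bit 0 = 1: r = r^2 * 17 mod 23 = 1^2 * 17 = 1*17 = 17
  bit 1 = 0: r = r^2 mod 23 = 17^2 = 13
  bit 2 = 0: r = r^2 mod 23 = 13^2 = 8
  bit 3 = 0: r = r^2 mod 23 = 8^2 = 18
  bit 4 = 1: r = r^2 * 17 mod 23 = 18^2 * 17 = 2*17 = 11
  -> A = 11
B = 17^9 mod 23  (bits of 9 = 1001)
  bit 0 = 1: r = r^2 * 17 mod 23 = 1^2 * 17 = 1*17 = 17
  bit 1 = 0: r = r^2 mod 23 = 17^2 = 13
  bit 2 = 0: r = r^2 mod 23 = 13^2 = 8
  bit 3 = 1: r = r^2 * 17 mod 23 = 8^2 * 17 = 18*17 = 7
  -> B = 7
s = B^a = 7^17 mod 23  (bits of 17 = 10001)
  bit 0 = 1: r = r^2 * 7 mod 23 = 1^2 * 7 = 1*7 = 7
  bit 1 = 0: r = r^2 mod 23 = 7^2 = 3
  bit 2 = 0: r = r^2 mod 23 = 3^2 = 9
  bit 3 = 0: r = r^2 mod 23 = 9^2 = 12
  bit 4 = 1: r = r^2 * 7 mod 23 = 12^2 * 7 = 6*7 = 19
  -> s = B^a = 19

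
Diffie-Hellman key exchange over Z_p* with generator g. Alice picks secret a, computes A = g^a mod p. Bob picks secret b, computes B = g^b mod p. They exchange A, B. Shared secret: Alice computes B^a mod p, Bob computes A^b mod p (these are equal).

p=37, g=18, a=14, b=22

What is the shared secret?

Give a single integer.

Answer: 9

Derivation:
A = 18^14 mod 37  (bits of 14 = 1110)
  bit 0 = 1: r = r^2 * 18 mod 37 = 1^2 * 18 = 1*18 = 18
  bit 1 = 1: r = r^2 * 18 mod 37 = 18^2 * 18 = 28*18 = 23
  bit 2 = 1: r = r^2 * 18 mod 37 = 23^2 * 18 = 11*18 = 13
  bit 3 = 0: r = r^2 mod 37 = 13^2 = 21
  -> A = 21
B = 18^22 mod 37  (bits of 22 = 10110)
  bit 0 = 1: r = r^2 * 18 mod 37 = 1^2 * 18 = 1*18 = 18
  bit 1 = 0: r = r^2 mod 37 = 18^2 = 28
  bit 2 = 1: r = r^2 * 18 mod 37 = 28^2 * 18 = 7*18 = 15
  bit 3 = 1: r = r^2 * 18 mod 37 = 15^2 * 18 = 3*18 = 17
  bit 4 = 0: r = r^2 mod 37 = 17^2 = 30
  -> B = 30
s = B^a = 30^14 mod 37  (bits of 14 = 1110)
  bit 0 = 1: r = r^2 * 30 mod 37 = 1^2 * 30 = 1*30 = 30
  bit 1 = 1: r = r^2 * 30 mod 37 = 30^2 * 30 = 12*30 = 27
  bit 2 = 1: r = r^2 * 30 mod 37 = 27^2 * 30 = 26*30 = 3
  bit 3 = 0: r = r^2 mod 37 = 3^2 = 9
  -> s = B^a = 9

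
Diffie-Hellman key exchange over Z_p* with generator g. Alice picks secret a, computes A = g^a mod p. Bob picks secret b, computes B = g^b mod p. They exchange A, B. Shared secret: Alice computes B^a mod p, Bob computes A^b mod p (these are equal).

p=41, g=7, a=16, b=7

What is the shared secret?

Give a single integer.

Answer: 10

Derivation:
A = 7^16 mod 41  (bits of 16 = 10000)
  bit 0 = 1: r = r^2 * 7 mod 41 = 1^2 * 7 = 1*7 = 7
  bit 1 = 0: r = r^2 mod 41 = 7^2 = 8
  bit 2 = 0: r = r^2 mod 41 = 8^2 = 23
  bit 3 = 0: r = r^2 mod 41 = 23^2 = 37
  bit 4 = 0: r = r^2 mod 41 = 37^2 = 16
  -> A = 16
B = 7^7 mod 41  (bits of 7 = 111)
  bit 0 = 1: r = r^2 * 7 mod 41 = 1^2 * 7 = 1*7 = 7
  bit 1 = 1: r = r^2 * 7 mod 41 = 7^2 * 7 = 8*7 = 15
  bit 2 = 1: r = r^2 * 7 mod 41 = 15^2 * 7 = 20*7 = 17
  -> B = 17
s = B^a = 17^16 mod 41  (bits of 16 = 10000)
  bit 0 = 1: r = r^2 * 17 mod 41 = 1^2 * 17 = 1*17 = 17
  bit 1 = 0: r = r^2 mod 41 = 17^2 = 2
  bit 2 = 0: r = r^2 mod 41 = 2^2 = 4
  bit 3 = 0: r = r^2 mod 41 = 4^2 = 16
  bit 4 = 0: r = r^2 mod 41 = 16^2 = 10
  -> s = B^a = 10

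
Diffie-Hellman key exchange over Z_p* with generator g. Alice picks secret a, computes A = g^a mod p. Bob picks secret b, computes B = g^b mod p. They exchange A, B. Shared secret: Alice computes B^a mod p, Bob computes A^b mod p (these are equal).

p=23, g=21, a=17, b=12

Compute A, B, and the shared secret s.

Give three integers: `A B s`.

A = 21^17 mod 23  (bits of 17 = 10001)
  bit 0 = 1: r = r^2 * 21 mod 23 = 1^2 * 21 = 1*21 = 21
  bit 1 = 0: r = r^2 mod 23 = 21^2 = 4
  bit 2 = 0: r = r^2 mod 23 = 4^2 = 16
  bit 3 = 0: r = r^2 mod 23 = 16^2 = 3
  bit 4 = 1: r = r^2 * 21 mod 23 = 3^2 * 21 = 9*21 = 5
  -> A = 5
B = 21^12 mod 23  (bits of 12 = 1100)
  bit 0 = 1: r = r^2 * 21 mod 23 = 1^2 * 21 = 1*21 = 21
  bit 1 = 1: r = r^2 * 21 mod 23 = 21^2 * 21 = 4*21 = 15
  bit 2 = 0: r = r^2 mod 23 = 15^2 = 18
  bit 3 = 0: r = r^2 mod 23 = 18^2 = 2
  -> B = 2
s = B^a = 2^17 mod 23  (bits of 17 = 10001)
  bit 0 = 1: r = r^2 * 2 mod 23 = 1^2 * 2 = 1*2 = 2
  bit 1 = 0: r = r^2 mod 23 = 2^2 = 4
  bit 2 = 0: r = r^2 mod 23 = 4^2 = 16
  bit 3 = 0: r = r^2 mod 23 = 16^2 = 3
  bit 4 = 1: r = r^2 * 2 mod 23 = 3^2 * 2 = 9*2 = 18
  -> s = B^a = 18

Answer: 5 2 18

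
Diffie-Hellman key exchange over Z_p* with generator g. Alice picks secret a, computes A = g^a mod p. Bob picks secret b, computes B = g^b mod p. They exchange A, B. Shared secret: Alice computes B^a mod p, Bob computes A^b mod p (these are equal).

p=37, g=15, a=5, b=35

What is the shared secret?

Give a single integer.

Answer: 17

Derivation:
A = 15^5 mod 37  (bits of 5 = 101)
  bit 0 = 1: r = r^2 * 15 mod 37 = 1^2 * 15 = 1*15 = 15
  bit 1 = 0: r = r^2 mod 37 = 15^2 = 3
  bit 2 = 1: r = r^2 * 15 mod 37 = 3^2 * 15 = 9*15 = 24
  -> A = 24
B = 15^35 mod 37  (bits of 35 = 100011)
  bit 0 = 1: r = r^2 * 15 mod 37 = 1^2 * 15 = 1*15 = 15
  bit 1 = 0: r = r^2 mod 37 = 15^2 = 3
  bit 2 = 0: r = r^2 mod 37 = 3^2 = 9
  bit 3 = 0: r = r^2 mod 37 = 9^2 = 7
  bit 4 = 1: r = r^2 * 15 mod 37 = 7^2 * 15 = 12*15 = 32
  bit 5 = 1: r = r^2 * 15 mod 37 = 32^2 * 15 = 25*15 = 5
  -> B = 5
s = B^a = 5^5 mod 37  (bits of 5 = 101)
  bit 0 = 1: r = r^2 * 5 mod 37 = 1^2 * 5 = 1*5 = 5
  bit 1 = 0: r = r^2 mod 37 = 5^2 = 25
  bit 2 = 1: r = r^2 * 5 mod 37 = 25^2 * 5 = 33*5 = 17
  -> s = B^a = 17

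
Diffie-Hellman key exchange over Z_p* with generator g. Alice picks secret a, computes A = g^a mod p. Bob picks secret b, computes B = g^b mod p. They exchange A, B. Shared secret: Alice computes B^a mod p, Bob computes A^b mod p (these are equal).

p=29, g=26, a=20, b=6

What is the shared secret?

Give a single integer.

A = 26^20 mod 29  (bits of 20 = 10100)
  bit 0 = 1: r = r^2 * 26 mod 29 = 1^2 * 26 = 1*26 = 26
  bit 1 = 0: r = r^2 mod 29 = 26^2 = 9
  bit 2 = 1: r = r^2 * 26 mod 29 = 9^2 * 26 = 23*26 = 18
  bit 3 = 0: r = r^2 mod 29 = 18^2 = 5
  bit 4 = 0: r = r^2 mod 29 = 5^2 = 25
  -> A = 25
B = 26^6 mod 29  (bits of 6 = 110)
  bit 0 = 1: r = r^2 * 26 mod 29 = 1^2 * 26 = 1*26 = 26
  bit 1 = 1: r = r^2 * 26 mod 29 = 26^2 * 26 = 9*26 = 2
  bit 2 = 0: r = r^2 mod 29 = 2^2 = 4
  -> B = 4
s = B^a = 4^20 mod 29  (bits of 20 = 10100)
  bit 0 = 1: r = r^2 * 4 mod 29 = 1^2 * 4 = 1*4 = 4
  bit 1 = 0: r = r^2 mod 29 = 4^2 = 16
  bit 2 = 1: r = r^2 * 4 mod 29 = 16^2 * 4 = 24*4 = 9
  bit 3 = 0: r = r^2 mod 29 = 9^2 = 23
  bit 4 = 0: r = r^2 mod 29 = 23^2 = 7
  -> s = B^a = 7

Answer: 7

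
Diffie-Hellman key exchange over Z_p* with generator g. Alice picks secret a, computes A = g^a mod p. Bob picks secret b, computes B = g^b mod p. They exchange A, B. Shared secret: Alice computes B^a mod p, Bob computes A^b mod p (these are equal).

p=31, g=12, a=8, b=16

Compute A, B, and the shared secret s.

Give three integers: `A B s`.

Answer: 9 19 9

Derivation:
A = 12^8 mod 31  (bits of 8 = 1000)
  bit 0 = 1: r = r^2 * 12 mod 31 = 1^2 * 12 = 1*12 = 12
  bit 1 = 0: r = r^2 mod 31 = 12^2 = 20
  bit 2 = 0: r = r^2 mod 31 = 20^2 = 28
  bit 3 = 0: r = r^2 mod 31 = 28^2 = 9
  -> A = 9
B = 12^16 mod 31  (bits of 16 = 10000)
  bit 0 = 1: r = r^2 * 12 mod 31 = 1^2 * 12 = 1*12 = 12
  bit 1 = 0: r = r^2 mod 31 = 12^2 = 20
  bit 2 = 0: r = r^2 mod 31 = 20^2 = 28
  bit 3 = 0: r = r^2 mod 31 = 28^2 = 9
  bit 4 = 0: r = r^2 mod 31 = 9^2 = 19
  -> B = 19
s = B^a = 19^8 mod 31  (bits of 8 = 1000)
  bit 0 = 1: r = r^2 * 19 mod 31 = 1^2 * 19 = 1*19 = 19
  bit 1 = 0: r = r^2 mod 31 = 19^2 = 20
  bit 2 = 0: r = r^2 mod 31 = 20^2 = 28
  bit 3 = 0: r = r^2 mod 31 = 28^2 = 9
  -> s = B^a = 9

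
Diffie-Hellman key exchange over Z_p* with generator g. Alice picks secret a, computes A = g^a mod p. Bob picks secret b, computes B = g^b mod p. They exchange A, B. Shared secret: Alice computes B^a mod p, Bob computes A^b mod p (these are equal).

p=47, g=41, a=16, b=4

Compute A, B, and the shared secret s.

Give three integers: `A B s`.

A = 41^16 mod 47  (bits of 16 = 10000)
  bit 0 = 1: r = r^2 * 41 mod 47 = 1^2 * 41 = 1*41 = 41
  bit 1 = 0: r = r^2 mod 47 = 41^2 = 36
  bit 2 = 0: r = r^2 mod 47 = 36^2 = 27
  bit 3 = 0: r = r^2 mod 47 = 27^2 = 24
  bit 4 = 0: r = r^2 mod 47 = 24^2 = 12
  -> A = 12
B = 41^4 mod 47  (bits of 4 = 100)
  bit 0 = 1: r = r^2 * 41 mod 47 = 1^2 * 41 = 1*41 = 41
  bit 1 = 0: r = r^2 mod 47 = 41^2 = 36
  bit 2 = 0: r = r^2 mod 47 = 36^2 = 27
  -> B = 27
s = B^a = 27^16 mod 47  (bits of 16 = 10000)
  bit 0 = 1: r = r^2 * 27 mod 47 = 1^2 * 27 = 1*27 = 27
  bit 1 = 0: r = r^2 mod 47 = 27^2 = 24
  bit 2 = 0: r = r^2 mod 47 = 24^2 = 12
  bit 3 = 0: r = r^2 mod 47 = 12^2 = 3
  bit 4 = 0: r = r^2 mod 47 = 3^2 = 9
  -> s = B^a = 9

Answer: 12 27 9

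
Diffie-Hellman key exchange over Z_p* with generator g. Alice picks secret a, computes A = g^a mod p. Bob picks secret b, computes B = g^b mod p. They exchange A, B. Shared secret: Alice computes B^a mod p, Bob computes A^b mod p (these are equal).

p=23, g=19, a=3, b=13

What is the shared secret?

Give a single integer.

A = 19^3 mod 23  (bits of 3 = 11)
  bit 0 = 1: r = r^2 * 19 mod 23 = 1^2 * 19 = 1*19 = 19
  bit 1 = 1: r = r^2 * 19 mod 23 = 19^2 * 19 = 16*19 = 5
  -> A = 5
B = 19^13 mod 23  (bits of 13 = 1101)
  bit 0 = 1: r = r^2 * 19 mod 23 = 1^2 * 19 = 1*19 = 19
  bit 1 = 1: r = r^2 * 19 mod 23 = 19^2 * 19 = 16*19 = 5
  bit 2 = 0: r = r^2 mod 23 = 5^2 = 2
  bit 3 = 1: r = r^2 * 19 mod 23 = 2^2 * 19 = 4*19 = 7
  -> B = 7
s = B^a = 7^3 mod 23  (bits of 3 = 11)
  bit 0 = 1: r = r^2 * 7 mod 23 = 1^2 * 7 = 1*7 = 7
  bit 1 = 1: r = r^2 * 7 mod 23 = 7^2 * 7 = 3*7 = 21
  -> s = B^a = 21

Answer: 21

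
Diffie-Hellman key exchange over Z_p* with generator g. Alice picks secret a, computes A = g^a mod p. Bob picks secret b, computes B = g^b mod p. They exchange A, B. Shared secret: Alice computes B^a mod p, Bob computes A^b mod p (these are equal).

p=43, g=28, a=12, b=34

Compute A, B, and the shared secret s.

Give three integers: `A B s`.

A = 28^12 mod 43  (bits of 12 = 1100)
  bit 0 = 1: r = r^2 * 28 mod 43 = 1^2 * 28 = 1*28 = 28
  bit 1 = 1: r = r^2 * 28 mod 43 = 28^2 * 28 = 10*28 = 22
  bit 2 = 0: r = r^2 mod 43 = 22^2 = 11
  bit 3 = 0: r = r^2 mod 43 = 11^2 = 35
  -> A = 35
B = 28^34 mod 43  (bits of 34 = 100010)
  bit 0 = 1: r = r^2 * 28 mod 43 = 1^2 * 28 = 1*28 = 28
  bit 1 = 0: r = r^2 mod 43 = 28^2 = 10
  bit 2 = 0: r = r^2 mod 43 = 10^2 = 14
  bit 3 = 0: r = r^2 mod 43 = 14^2 = 24
  bit 4 = 1: r = r^2 * 28 mod 43 = 24^2 * 28 = 17*28 = 3
  bit 5 = 0: r = r^2 mod 43 = 3^2 = 9
  -> B = 9
s = B^a = 9^12 mod 43  (bits of 12 = 1100)
  bit 0 = 1: r = r^2 * 9 mod 43 = 1^2 * 9 = 1*9 = 9
  bit 1 = 1: r = r^2 * 9 mod 43 = 9^2 * 9 = 38*9 = 41
  bit 2 = 0: r = r^2 mod 43 = 41^2 = 4
  bit 3 = 0: r = r^2 mod 43 = 4^2 = 16
  -> s = B^a = 16

Answer: 35 9 16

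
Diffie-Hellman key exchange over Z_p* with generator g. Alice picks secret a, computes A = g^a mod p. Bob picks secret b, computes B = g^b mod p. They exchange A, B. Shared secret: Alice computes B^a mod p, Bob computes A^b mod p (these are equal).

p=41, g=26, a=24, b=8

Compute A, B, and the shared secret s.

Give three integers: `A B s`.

A = 26^24 mod 41  (bits of 24 = 11000)
  bit 0 = 1: r = r^2 * 26 mod 41 = 1^2 * 26 = 1*26 = 26
  bit 1 = 1: r = r^2 * 26 mod 41 = 26^2 * 26 = 20*26 = 28
  bit 2 = 0: r = r^2 mod 41 = 28^2 = 5
  bit 3 = 0: r = r^2 mod 41 = 5^2 = 25
  bit 4 = 0: r = r^2 mod 41 = 25^2 = 10
  -> A = 10
B = 26^8 mod 41  (bits of 8 = 1000)
  bit 0 = 1: r = r^2 * 26 mod 41 = 1^2 * 26 = 1*26 = 26
  bit 1 = 0: r = r^2 mod 41 = 26^2 = 20
  bit 2 = 0: r = r^2 mod 41 = 20^2 = 31
  bit 3 = 0: r = r^2 mod 41 = 31^2 = 18
  -> B = 18
s = B^a = 18^24 mod 41  (bits of 24 = 11000)
  bit 0 = 1: r = r^2 * 18 mod 41 = 1^2 * 18 = 1*18 = 18
  bit 1 = 1: r = r^2 * 18 mod 41 = 18^2 * 18 = 37*18 = 10
  bit 2 = 0: r = r^2 mod 41 = 10^2 = 18
  bit 3 = 0: r = r^2 mod 41 = 18^2 = 37
  bit 4 = 0: r = r^2 mod 41 = 37^2 = 16
  -> s = B^a = 16

Answer: 10 18 16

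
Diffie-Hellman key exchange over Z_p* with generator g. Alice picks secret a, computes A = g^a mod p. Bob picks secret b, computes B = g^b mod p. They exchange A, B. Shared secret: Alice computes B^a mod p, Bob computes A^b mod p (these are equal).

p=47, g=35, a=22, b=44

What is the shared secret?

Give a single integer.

A = 35^22 mod 47  (bits of 22 = 10110)
  bit 0 = 1: r = r^2 * 35 mod 47 = 1^2 * 35 = 1*35 = 35
  bit 1 = 0: r = r^2 mod 47 = 35^2 = 3
  bit 2 = 1: r = r^2 * 35 mod 47 = 3^2 * 35 = 9*35 = 33
  bit 3 = 1: r = r^2 * 35 mod 47 = 33^2 * 35 = 8*35 = 45
  bit 4 = 0: r = r^2 mod 47 = 45^2 = 4
  -> A = 4
B = 35^44 mod 47  (bits of 44 = 101100)
  bit 0 = 1: r = r^2 * 35 mod 47 = 1^2 * 35 = 1*35 = 35
  bit 1 = 0: r = r^2 mod 47 = 35^2 = 3
  bit 2 = 1: r = r^2 * 35 mod 47 = 3^2 * 35 = 9*35 = 33
  bit 3 = 1: r = r^2 * 35 mod 47 = 33^2 * 35 = 8*35 = 45
  bit 4 = 0: r = r^2 mod 47 = 45^2 = 4
  bit 5 = 0: r = r^2 mod 47 = 4^2 = 16
  -> B = 16
s = B^a = 16^22 mod 47  (bits of 22 = 10110)
  bit 0 = 1: r = r^2 * 16 mod 47 = 1^2 * 16 = 1*16 = 16
  bit 1 = 0: r = r^2 mod 47 = 16^2 = 21
  bit 2 = 1: r = r^2 * 16 mod 47 = 21^2 * 16 = 18*16 = 6
  bit 3 = 1: r = r^2 * 16 mod 47 = 6^2 * 16 = 36*16 = 12
  bit 4 = 0: r = r^2 mod 47 = 12^2 = 3
  -> s = B^a = 3

Answer: 3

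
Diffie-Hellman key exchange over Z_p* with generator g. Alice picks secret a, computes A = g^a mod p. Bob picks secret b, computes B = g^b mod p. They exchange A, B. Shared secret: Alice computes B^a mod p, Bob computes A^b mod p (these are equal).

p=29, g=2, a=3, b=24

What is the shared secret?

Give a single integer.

Answer: 25

Derivation:
A = 2^3 mod 29  (bits of 3 = 11)
  bit 0 = 1: r = r^2 * 2 mod 29 = 1^2 * 2 = 1*2 = 2
  bit 1 = 1: r = r^2 * 2 mod 29 = 2^2 * 2 = 4*2 = 8
  -> A = 8
B = 2^24 mod 29  (bits of 24 = 11000)
  bit 0 = 1: r = r^2 * 2 mod 29 = 1^2 * 2 = 1*2 = 2
  bit 1 = 1: r = r^2 * 2 mod 29 = 2^2 * 2 = 4*2 = 8
  bit 2 = 0: r = r^2 mod 29 = 8^2 = 6
  bit 3 = 0: r = r^2 mod 29 = 6^2 = 7
  bit 4 = 0: r = r^2 mod 29 = 7^2 = 20
  -> B = 20
s = B^a = 20^3 mod 29  (bits of 3 = 11)
  bit 0 = 1: r = r^2 * 20 mod 29 = 1^2 * 20 = 1*20 = 20
  bit 1 = 1: r = r^2 * 20 mod 29 = 20^2 * 20 = 23*20 = 25
  -> s = B^a = 25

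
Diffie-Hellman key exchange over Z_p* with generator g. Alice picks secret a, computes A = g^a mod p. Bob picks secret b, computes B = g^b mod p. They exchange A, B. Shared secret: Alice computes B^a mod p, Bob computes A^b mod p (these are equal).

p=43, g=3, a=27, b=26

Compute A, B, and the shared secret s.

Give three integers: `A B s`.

A = 3^27 mod 43  (bits of 27 = 11011)
  bit 0 = 1: r = r^2 * 3 mod 43 = 1^2 * 3 = 1*3 = 3
  bit 1 = 1: r = r^2 * 3 mod 43 = 3^2 * 3 = 9*3 = 27
  bit 2 = 0: r = r^2 mod 43 = 27^2 = 41
  bit 3 = 1: r = r^2 * 3 mod 43 = 41^2 * 3 = 4*3 = 12
  bit 4 = 1: r = r^2 * 3 mod 43 = 12^2 * 3 = 15*3 = 2
  -> A = 2
B = 3^26 mod 43  (bits of 26 = 11010)
  bit 0 = 1: r = r^2 * 3 mod 43 = 1^2 * 3 = 1*3 = 3
  bit 1 = 1: r = r^2 * 3 mod 43 = 3^2 * 3 = 9*3 = 27
  bit 2 = 0: r = r^2 mod 43 = 27^2 = 41
  bit 3 = 1: r = r^2 * 3 mod 43 = 41^2 * 3 = 4*3 = 12
  bit 4 = 0: r = r^2 mod 43 = 12^2 = 15
  -> B = 15
s = B^a = 15^27 mod 43  (bits of 27 = 11011)
  bit 0 = 1: r = r^2 * 15 mod 43 = 1^2 * 15 = 1*15 = 15
  bit 1 = 1: r = r^2 * 15 mod 43 = 15^2 * 15 = 10*15 = 21
  bit 2 = 0: r = r^2 mod 43 = 21^2 = 11
  bit 3 = 1: r = r^2 * 15 mod 43 = 11^2 * 15 = 35*15 = 9
  bit 4 = 1: r = r^2 * 15 mod 43 = 9^2 * 15 = 38*15 = 11
  -> s = B^a = 11

Answer: 2 15 11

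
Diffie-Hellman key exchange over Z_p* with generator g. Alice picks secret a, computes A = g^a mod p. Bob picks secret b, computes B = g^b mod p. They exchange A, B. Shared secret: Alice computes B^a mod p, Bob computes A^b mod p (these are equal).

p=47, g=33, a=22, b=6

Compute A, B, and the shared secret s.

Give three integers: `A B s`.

Answer: 37 42 28

Derivation:
A = 33^22 mod 47  (bits of 22 = 10110)
  bit 0 = 1: r = r^2 * 33 mod 47 = 1^2 * 33 = 1*33 = 33
  bit 1 = 0: r = r^2 mod 47 = 33^2 = 8
  bit 2 = 1: r = r^2 * 33 mod 47 = 8^2 * 33 = 17*33 = 44
  bit 3 = 1: r = r^2 * 33 mod 47 = 44^2 * 33 = 9*33 = 15
  bit 4 = 0: r = r^2 mod 47 = 15^2 = 37
  -> A = 37
B = 33^6 mod 47  (bits of 6 = 110)
  bit 0 = 1: r = r^2 * 33 mod 47 = 1^2 * 33 = 1*33 = 33
  bit 1 = 1: r = r^2 * 33 mod 47 = 33^2 * 33 = 8*33 = 29
  bit 2 = 0: r = r^2 mod 47 = 29^2 = 42
  -> B = 42
s = B^a = 42^22 mod 47  (bits of 22 = 10110)
  bit 0 = 1: r = r^2 * 42 mod 47 = 1^2 * 42 = 1*42 = 42
  bit 1 = 0: r = r^2 mod 47 = 42^2 = 25
  bit 2 = 1: r = r^2 * 42 mod 47 = 25^2 * 42 = 14*42 = 24
  bit 3 = 1: r = r^2 * 42 mod 47 = 24^2 * 42 = 12*42 = 34
  bit 4 = 0: r = r^2 mod 47 = 34^2 = 28
  -> s = B^a = 28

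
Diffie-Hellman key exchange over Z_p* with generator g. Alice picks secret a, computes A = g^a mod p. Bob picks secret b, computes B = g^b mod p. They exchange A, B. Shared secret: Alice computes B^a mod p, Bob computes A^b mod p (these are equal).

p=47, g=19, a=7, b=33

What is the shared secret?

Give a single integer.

A = 19^7 mod 47  (bits of 7 = 111)
  bit 0 = 1: r = r^2 * 19 mod 47 = 1^2 * 19 = 1*19 = 19
  bit 1 = 1: r = r^2 * 19 mod 47 = 19^2 * 19 = 32*19 = 44
  bit 2 = 1: r = r^2 * 19 mod 47 = 44^2 * 19 = 9*19 = 30
  -> A = 30
B = 19^33 mod 47  (bits of 33 = 100001)
  bit 0 = 1: r = r^2 * 19 mod 47 = 1^2 * 19 = 1*19 = 19
  bit 1 = 0: r = r^2 mod 47 = 19^2 = 32
  bit 2 = 0: r = r^2 mod 47 = 32^2 = 37
  bit 3 = 0: r = r^2 mod 47 = 37^2 = 6
  bit 4 = 0: r = r^2 mod 47 = 6^2 = 36
  bit 5 = 1: r = r^2 * 19 mod 47 = 36^2 * 19 = 27*19 = 43
  -> B = 43
s = B^a = 43^7 mod 47  (bits of 7 = 111)
  bit 0 = 1: r = r^2 * 43 mod 47 = 1^2 * 43 = 1*43 = 43
  bit 1 = 1: r = r^2 * 43 mod 47 = 43^2 * 43 = 16*43 = 30
  bit 2 = 1: r = r^2 * 43 mod 47 = 30^2 * 43 = 7*43 = 19
  -> s = B^a = 19

Answer: 19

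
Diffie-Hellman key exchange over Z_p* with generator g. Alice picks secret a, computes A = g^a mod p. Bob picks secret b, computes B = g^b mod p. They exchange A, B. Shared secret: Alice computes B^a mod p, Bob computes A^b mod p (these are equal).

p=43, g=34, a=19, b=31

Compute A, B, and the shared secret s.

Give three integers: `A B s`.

A = 34^19 mod 43  (bits of 19 = 10011)
  bit 0 = 1: r = r^2 * 34 mod 43 = 1^2 * 34 = 1*34 = 34
  bit 1 = 0: r = r^2 mod 43 = 34^2 = 38
  bit 2 = 0: r = r^2 mod 43 = 38^2 = 25
  bit 3 = 1: r = r^2 * 34 mod 43 = 25^2 * 34 = 23*34 = 8
  bit 4 = 1: r = r^2 * 34 mod 43 = 8^2 * 34 = 21*34 = 26
  -> A = 26
B = 34^31 mod 43  (bits of 31 = 11111)
  bit 0 = 1: r = r^2 * 34 mod 43 = 1^2 * 34 = 1*34 = 34
  bit 1 = 1: r = r^2 * 34 mod 43 = 34^2 * 34 = 38*34 = 2
  bit 2 = 1: r = r^2 * 34 mod 43 = 2^2 * 34 = 4*34 = 7
  bit 3 = 1: r = r^2 * 34 mod 43 = 7^2 * 34 = 6*34 = 32
  bit 4 = 1: r = r^2 * 34 mod 43 = 32^2 * 34 = 35*34 = 29
  -> B = 29
s = B^a = 29^19 mod 43  (bits of 19 = 10011)
  bit 0 = 1: r = r^2 * 29 mod 43 = 1^2 * 29 = 1*29 = 29
  bit 1 = 0: r = r^2 mod 43 = 29^2 = 24
  bit 2 = 0: r = r^2 mod 43 = 24^2 = 17
  bit 3 = 1: r = r^2 * 29 mod 43 = 17^2 * 29 = 31*29 = 39
  bit 4 = 1: r = r^2 * 29 mod 43 = 39^2 * 29 = 16*29 = 34
  -> s = B^a = 34

Answer: 26 29 34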